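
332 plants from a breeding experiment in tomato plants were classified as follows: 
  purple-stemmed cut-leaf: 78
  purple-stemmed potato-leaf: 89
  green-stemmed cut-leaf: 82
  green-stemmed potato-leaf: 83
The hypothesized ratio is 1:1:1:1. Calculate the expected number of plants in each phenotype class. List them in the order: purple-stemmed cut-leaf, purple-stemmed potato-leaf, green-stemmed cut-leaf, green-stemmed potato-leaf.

The 1:1:1:1 ratio has 4 parts, so with N = 332 the expected counts are:
  purple-stemmed cut-leaf: 332 × 1/4 = 83
  purple-stemmed potato-leaf: 332 × 1/4 = 83
  green-stemmed cut-leaf: 332 × 1/4 = 83
  green-stemmed potato-leaf: 332 × 1/4 = 83

83, 83, 83, 83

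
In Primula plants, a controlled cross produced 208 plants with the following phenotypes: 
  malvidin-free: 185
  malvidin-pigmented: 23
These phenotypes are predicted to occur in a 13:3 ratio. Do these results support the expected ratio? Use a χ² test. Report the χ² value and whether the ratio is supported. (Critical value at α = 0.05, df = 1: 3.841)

Expected counts for N = 208 under a 13:3 ratio (total parts = 16):
  malvidin-free: 208 × 13/16 = 169
  malvidin-pigmented: 208 × 3/16 = 39
χ² = Σ (O − E)² / E
  malvidin-free: (185 − 169)² / 169 = 1.5148
  malvidin-pigmented: (23 − 39)² / 39 = 6.5641
χ² = 1.5148 + 6.5641 = 8.0789 ≈ 8.079
Degrees of freedom = 2 − 1 = 1; critical value at α = 0.05 is 3.841.
Since 8.079 > 3.841, we reject the null hypothesis — the data do not fit the 13:3 ratio.

8.079; not consistent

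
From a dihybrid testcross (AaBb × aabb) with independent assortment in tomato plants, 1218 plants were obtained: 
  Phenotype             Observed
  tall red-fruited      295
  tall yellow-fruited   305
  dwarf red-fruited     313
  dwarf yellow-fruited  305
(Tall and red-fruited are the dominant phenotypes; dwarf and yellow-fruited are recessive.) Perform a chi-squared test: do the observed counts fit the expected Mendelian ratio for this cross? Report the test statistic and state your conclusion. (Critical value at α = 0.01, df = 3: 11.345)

A dihybrid testcross with independent assortment gives a 1:1:1:1 ratio.
Expected counts for N = 1218 under a 1:1:1:1 ratio (total parts = 4):
  tall red-fruited: 1218 × 1/4 = 304.5
  tall yellow-fruited: 1218 × 1/4 = 304.5
  dwarf red-fruited: 1218 × 1/4 = 304.5
  dwarf yellow-fruited: 1218 × 1/4 = 304.5
χ² = Σ (O − E)² / E
  tall red-fruited: (295 − 304.5)² / 304.5 = 0.2964
  tall yellow-fruited: (305 − 304.5)² / 304.5 = 0.0008
  dwarf red-fruited: (313 − 304.5)² / 304.5 = 0.2373
  dwarf yellow-fruited: (305 − 304.5)² / 304.5 = 0.0008
χ² = 0.2964 + 0.0008 + 0.2373 + 0.0008 = 0.5353 ≈ 0.535
Degrees of freedom = 4 − 1 = 3; critical value at α = 0.01 is 11.345.
Since 0.535 < 11.345, we fail to reject the null hypothesis — the data are consistent with the 1:1:1:1 ratio.

0.535; consistent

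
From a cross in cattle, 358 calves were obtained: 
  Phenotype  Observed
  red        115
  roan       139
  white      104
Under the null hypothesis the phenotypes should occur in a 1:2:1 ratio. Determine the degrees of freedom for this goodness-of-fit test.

2

A goodness-of-fit test with 3 phenotype classes has df = 3 − 1 = 2.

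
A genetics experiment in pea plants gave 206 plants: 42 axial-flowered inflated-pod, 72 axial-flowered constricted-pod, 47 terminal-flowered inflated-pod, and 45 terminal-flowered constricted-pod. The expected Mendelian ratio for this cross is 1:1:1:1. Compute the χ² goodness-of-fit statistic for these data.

Total ratio parts = 4. Expected numbers out of 206:
  axial-flowered inflated-pod: 206 × 1/4 = 51.5
  axial-flowered constricted-pod: 206 × 1/4 = 51.5
  terminal-flowered inflated-pod: 206 × 1/4 = 51.5
  terminal-flowered constricted-pod: 206 × 1/4 = 51.5
χ² = Σ (O − E)² / E
  axial-flowered inflated-pod: (42 − 51.5)² / 51.5 = 1.7524
  axial-flowered constricted-pod: (72 − 51.5)² / 51.5 = 8.1602
  terminal-flowered inflated-pod: (47 − 51.5)² / 51.5 = 0.3932
  terminal-flowered constricted-pod: (45 − 51.5)² / 51.5 = 0.8204
χ² = 1.7524 + 8.1602 + 0.3932 + 0.8204 = 11.1262 ≈ 11.126

11.126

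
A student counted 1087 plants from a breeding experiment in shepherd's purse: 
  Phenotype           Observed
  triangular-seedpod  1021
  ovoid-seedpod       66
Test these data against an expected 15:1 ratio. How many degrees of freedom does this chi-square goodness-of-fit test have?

1

A goodness-of-fit test with 2 phenotype classes has df = 2 − 1 = 1.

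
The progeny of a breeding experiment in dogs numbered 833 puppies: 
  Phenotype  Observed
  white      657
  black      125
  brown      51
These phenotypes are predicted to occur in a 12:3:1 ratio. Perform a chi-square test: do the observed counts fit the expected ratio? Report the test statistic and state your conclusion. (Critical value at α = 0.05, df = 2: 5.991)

The 12:3:1 ratio has 16 parts, so with N = 833 the expected counts are:
  white: 833 × 12/16 = 624.75
  black: 833 × 3/16 = 156.1875
  brown: 833 × 1/16 = 52.0625
χ² = Σ (O − E)² / E
  white: (657 − 624.75)² / 624.75 = 1.6648
  black: (125 − 156.1875)² / 156.1875 = 6.2275
  brown: (51 − 52.0625)² / 52.0625 = 0.0217
χ² = 1.6648 + 6.2275 + 0.0217 = 7.914
Degrees of freedom = 3 − 1 = 2; critical value at α = 0.05 is 5.991.
Since 7.914 > 5.991, we reject the null hypothesis — the data do not fit the 12:3:1 ratio.

7.914; not consistent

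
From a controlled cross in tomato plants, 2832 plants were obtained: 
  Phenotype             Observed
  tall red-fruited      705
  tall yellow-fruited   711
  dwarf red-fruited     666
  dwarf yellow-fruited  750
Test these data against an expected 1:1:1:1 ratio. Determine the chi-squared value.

5.008

Under the 1:1:1:1 hypothesis (Σ ratio = 4, N = 2832):
  tall red-fruited: 2832 × 1/4 = 708
  tall yellow-fruited: 2832 × 1/4 = 708
  dwarf red-fruited: 2832 × 1/4 = 708
  dwarf yellow-fruited: 2832 × 1/4 = 708
χ² = Σ (O − E)² / E
  tall red-fruited: (705 − 708)² / 708 = 0.0127
  tall yellow-fruited: (711 − 708)² / 708 = 0.0127
  dwarf red-fruited: (666 − 708)² / 708 = 2.4915
  dwarf yellow-fruited: (750 − 708)² / 708 = 2.4915
χ² = 0.0127 + 0.0127 + 2.4915 + 2.4915 = 5.0084 ≈ 5.008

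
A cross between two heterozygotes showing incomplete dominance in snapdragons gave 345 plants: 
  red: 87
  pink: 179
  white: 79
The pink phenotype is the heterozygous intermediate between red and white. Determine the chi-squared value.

0.861

With incomplete dominance, a heterozygote × heterozygote cross gives a 1:2:1 phenotypic ratio.
The 1:2:1 ratio has 4 parts, so with N = 345 the expected counts are:
  red: 345 × 1/4 = 86.25
  pink: 345 × 2/4 = 172.5
  white: 345 × 1/4 = 86.25
χ² = Σ (O − E)² / E
  red: (87 − 86.25)² / 86.25 = 0.0065
  pink: (179 − 172.5)² / 172.5 = 0.2449
  white: (79 − 86.25)² / 86.25 = 0.6094
χ² = 0.0065 + 0.2449 + 0.6094 = 0.8608 ≈ 0.861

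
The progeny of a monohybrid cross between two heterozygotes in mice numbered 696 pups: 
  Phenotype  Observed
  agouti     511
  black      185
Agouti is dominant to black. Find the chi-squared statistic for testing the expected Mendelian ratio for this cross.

0.927

For a monohybrid cross between heterozygotes with complete dominance, the expected phenotypic ratio is 3:1.
Total ratio parts = 4. Expected numbers out of 696:
  agouti: 696 × 3/4 = 522
  black: 696 × 1/4 = 174
χ² = Σ (O − E)² / E
  agouti: (511 − 522)² / 522 = 0.2318
  black: (185 − 174)² / 174 = 0.6954
χ² = 0.2318 + 0.6954 = 0.9272 ≈ 0.927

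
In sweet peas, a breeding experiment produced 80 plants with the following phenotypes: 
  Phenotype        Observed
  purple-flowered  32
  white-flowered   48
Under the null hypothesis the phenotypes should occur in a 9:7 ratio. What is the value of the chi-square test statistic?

The 9:7 ratio has 16 parts, so with N = 80 the expected counts are:
  purple-flowered: 80 × 9/16 = 45
  white-flowered: 80 × 7/16 = 35
χ² = Σ (O − E)² / E
  purple-flowered: (32 − 45)² / 45 = 3.7556
  white-flowered: (48 − 35)² / 35 = 4.8286
χ² = 3.7556 + 4.8286 = 8.5842 ≈ 8.584

8.584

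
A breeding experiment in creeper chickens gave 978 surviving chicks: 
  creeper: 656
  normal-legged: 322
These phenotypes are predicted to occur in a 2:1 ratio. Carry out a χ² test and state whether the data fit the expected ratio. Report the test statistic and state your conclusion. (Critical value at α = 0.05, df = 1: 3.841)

Under the 2:1 hypothesis (Σ ratio = 3, N = 978):
  creeper: 978 × 2/3 = 652
  normal-legged: 978 × 1/3 = 326
χ² = Σ (O − E)² / E
  creeper: (656 − 652)² / 652 = 0.0245
  normal-legged: (322 − 326)² / 326 = 0.0491
χ² = 0.0245 + 0.0491 = 0.0736 ≈ 0.074
Degrees of freedom = 2 − 1 = 1; critical value at α = 0.05 is 3.841.
Since 0.074 < 3.841, we fail to reject the null hypothesis — the data are consistent with the 2:1 ratio.

0.074; consistent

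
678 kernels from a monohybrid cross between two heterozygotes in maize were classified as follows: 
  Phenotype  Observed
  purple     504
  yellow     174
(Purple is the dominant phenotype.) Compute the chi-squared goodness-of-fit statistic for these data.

For a monohybrid cross between heterozygotes with complete dominance, the expected phenotypic ratio is 3:1.
The 3:1 ratio has 4 parts, so with N = 678 the expected counts are:
  purple: 678 × 3/4 = 508.5
  yellow: 678 × 1/4 = 169.5
χ² = Σ (O − E)² / E
  purple: (504 − 508.5)² / 508.5 = 0.0398
  yellow: (174 − 169.5)² / 169.5 = 0.1195
χ² = 0.0398 + 0.1195 = 0.1593 ≈ 0.159

0.159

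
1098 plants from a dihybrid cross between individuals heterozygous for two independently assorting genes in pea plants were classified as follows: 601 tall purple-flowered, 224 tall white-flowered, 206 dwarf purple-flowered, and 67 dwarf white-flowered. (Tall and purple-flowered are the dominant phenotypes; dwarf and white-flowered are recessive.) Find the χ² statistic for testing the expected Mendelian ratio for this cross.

2.082

A dihybrid F₂ with independent assortment and complete dominance at both loci gives a 9:3:3:1 phenotypic ratio.
Under the 9:3:3:1 hypothesis (Σ ratio = 16, N = 1098):
  tall purple-flowered: 1098 × 9/16 = 617.625
  tall white-flowered: 1098 × 3/16 = 205.875
  dwarf purple-flowered: 1098 × 3/16 = 205.875
  dwarf white-flowered: 1098 × 1/16 = 68.625
χ² = Σ (O − E)² / E
  tall purple-flowered: (601 − 617.625)² / 617.625 = 0.4475
  tall white-flowered: (224 − 205.875)² / 205.875 = 1.5957
  dwarf purple-flowered: (206 − 205.875)² / 205.875 = 0.0001
  dwarf white-flowered: (67 − 68.625)² / 68.625 = 0.0385
χ² = 0.4475 + 1.5957 + 0.0001 + 0.0385 = 2.0818 ≈ 2.082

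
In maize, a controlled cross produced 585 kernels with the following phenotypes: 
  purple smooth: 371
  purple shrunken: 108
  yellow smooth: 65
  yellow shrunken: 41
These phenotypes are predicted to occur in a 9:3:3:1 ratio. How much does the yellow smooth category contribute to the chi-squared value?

18.206

Total ratio parts = 16. Expected numbers out of 585:
  purple smooth: 585 × 9/16 = 329.0625
  purple shrunken: 585 × 3/16 = 109.6875
  yellow smooth: 585 × 3/16 = 109.6875
  yellow shrunken: 585 × 1/16 = 36.5625
Contribution of yellow smooth: (65 − 109.6875)² / 109.6875 = 18.2060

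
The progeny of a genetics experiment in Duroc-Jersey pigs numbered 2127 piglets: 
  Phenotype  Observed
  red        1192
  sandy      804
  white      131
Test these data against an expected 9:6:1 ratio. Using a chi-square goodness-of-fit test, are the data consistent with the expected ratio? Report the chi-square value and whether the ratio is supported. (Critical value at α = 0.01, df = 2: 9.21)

Total ratio parts = 16. Expected numbers out of 2127:
  red: 2127 × 9/16 = 1196.4375
  sandy: 2127 × 6/16 = 797.625
  white: 2127 × 1/16 = 132.9375
χ² = Σ (O − E)² / E
  red: (1192 − 1196.4375)² / 1196.4375 = 0.0165
  sandy: (804 − 797.625)² / 797.625 = 0.0510
  white: (131 − 132.9375)² / 132.9375 = 0.0282
χ² = 0.0165 + 0.0510 + 0.0282 = 0.0957 ≈ 0.096
Degrees of freedom = 3 − 1 = 2; critical value at α = 0.01 is 9.21.
Since 0.096 < 9.21, we fail to reject the null hypothesis — the data are consistent with the 9:6:1 ratio.

0.096; consistent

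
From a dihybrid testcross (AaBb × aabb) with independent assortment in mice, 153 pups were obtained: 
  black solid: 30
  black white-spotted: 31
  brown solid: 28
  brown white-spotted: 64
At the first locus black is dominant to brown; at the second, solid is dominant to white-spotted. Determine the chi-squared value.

23.235

A dihybrid testcross with independent assortment gives a 1:1:1:1 ratio.
The 1:1:1:1 ratio has 4 parts, so with N = 153 the expected counts are:
  black solid: 153 × 1/4 = 38.25
  black white-spotted: 153 × 1/4 = 38.25
  brown solid: 153 × 1/4 = 38.25
  brown white-spotted: 153 × 1/4 = 38.25
χ² = Σ (O − E)² / E
  black solid: (30 − 38.25)² / 38.25 = 1.7794
  black white-spotted: (31 − 38.25)² / 38.25 = 1.3742
  brown solid: (28 − 38.25)² / 38.25 = 2.7467
  brown white-spotted: (64 − 38.25)² / 38.25 = 17.3350
χ² = 1.7794 + 1.3742 + 2.7467 + 17.3350 = 23.2353 ≈ 23.235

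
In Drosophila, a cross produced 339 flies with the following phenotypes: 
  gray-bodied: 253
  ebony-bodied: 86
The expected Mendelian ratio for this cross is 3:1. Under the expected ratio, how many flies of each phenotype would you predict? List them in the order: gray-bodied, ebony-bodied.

254.25, 84.75

Under the 3:1 hypothesis (Σ ratio = 4, N = 339):
  gray-bodied: 339 × 3/4 = 254.25
  ebony-bodied: 339 × 1/4 = 84.75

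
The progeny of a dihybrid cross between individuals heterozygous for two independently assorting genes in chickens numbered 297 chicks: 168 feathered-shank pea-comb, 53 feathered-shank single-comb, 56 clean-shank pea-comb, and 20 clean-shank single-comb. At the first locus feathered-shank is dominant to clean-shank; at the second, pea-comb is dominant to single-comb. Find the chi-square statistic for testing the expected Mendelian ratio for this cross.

0.248

A dihybrid F₂ with independent assortment and complete dominance at both loci gives a 9:3:3:1 phenotypic ratio.
Under the 9:3:3:1 hypothesis (Σ ratio = 16, N = 297):
  feathered-shank pea-comb: 297 × 9/16 = 167.0625
  feathered-shank single-comb: 297 × 3/16 = 55.6875
  clean-shank pea-comb: 297 × 3/16 = 55.6875
  clean-shank single-comb: 297 × 1/16 = 18.5625
χ² = Σ (O − E)² / E
  feathered-shank pea-comb: (168 − 167.0625)² / 167.0625 = 0.0053
  feathered-shank single-comb: (53 − 55.6875)² / 55.6875 = 0.1297
  clean-shank pea-comb: (56 − 55.6875)² / 55.6875 = 0.0018
  clean-shank single-comb: (20 − 18.5625)² / 18.5625 = 0.1113
χ² = 0.0053 + 0.1297 + 0.0018 + 0.1113 = 0.2481 ≈ 0.248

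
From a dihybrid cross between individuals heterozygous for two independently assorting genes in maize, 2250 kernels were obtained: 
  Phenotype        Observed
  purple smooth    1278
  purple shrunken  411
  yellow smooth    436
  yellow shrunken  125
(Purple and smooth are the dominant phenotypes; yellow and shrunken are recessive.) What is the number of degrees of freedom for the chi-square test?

3

A dihybrid F₂ with independent assortment and complete dominance at both loci gives a 9:3:3:1 phenotypic ratio.
A goodness-of-fit test with 4 phenotype classes has df = 4 − 1 = 3.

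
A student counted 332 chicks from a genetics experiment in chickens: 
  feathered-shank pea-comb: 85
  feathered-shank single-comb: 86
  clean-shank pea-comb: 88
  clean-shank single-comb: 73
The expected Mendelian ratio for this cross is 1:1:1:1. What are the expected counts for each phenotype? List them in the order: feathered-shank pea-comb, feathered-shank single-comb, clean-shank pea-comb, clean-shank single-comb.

83, 83, 83, 83

The 1:1:1:1 ratio has 4 parts, so with N = 332 the expected counts are:
  feathered-shank pea-comb: 332 × 1/4 = 83
  feathered-shank single-comb: 332 × 1/4 = 83
  clean-shank pea-comb: 332 × 1/4 = 83
  clean-shank single-comb: 332 × 1/4 = 83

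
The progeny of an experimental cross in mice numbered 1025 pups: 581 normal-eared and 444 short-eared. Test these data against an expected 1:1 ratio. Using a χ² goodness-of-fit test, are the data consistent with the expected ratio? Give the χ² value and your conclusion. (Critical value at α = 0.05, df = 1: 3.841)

18.311; not consistent

Expected counts for N = 1025 under a 1:1 ratio (total parts = 2):
  normal-eared: 1025 × 1/2 = 512.5
  short-eared: 1025 × 1/2 = 512.5
χ² = Σ (O − E)² / E
  normal-eared: (581 − 512.5)² / 512.5 = 9.1556
  short-eared: (444 − 512.5)² / 512.5 = 9.1556
χ² = 9.1556 + 9.1556 = 18.3112 ≈ 18.311
Degrees of freedom = 2 − 1 = 1; critical value at α = 0.05 is 3.841.
Since 18.311 > 3.841, we reject the null hypothesis — the data do not fit the 1:1 ratio.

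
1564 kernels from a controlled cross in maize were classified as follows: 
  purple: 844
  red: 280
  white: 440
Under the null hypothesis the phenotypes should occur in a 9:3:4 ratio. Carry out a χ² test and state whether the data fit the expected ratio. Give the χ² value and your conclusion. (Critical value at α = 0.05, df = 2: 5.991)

8.192; not consistent

Under the 9:3:4 hypothesis (Σ ratio = 16, N = 1564):
  purple: 1564 × 9/16 = 879.75
  red: 1564 × 3/16 = 293.25
  white: 1564 × 4/16 = 391
χ² = Σ (O − E)² / E
  purple: (844 − 879.75)² / 879.75 = 1.4528
  red: (280 − 293.25)² / 293.25 = 0.5987
  white: (440 − 391)² / 391 = 6.1407
χ² = 1.4528 + 0.5987 + 6.1407 = 8.1922 ≈ 8.192
Degrees of freedom = 3 − 1 = 2; critical value at α = 0.05 is 5.991.
Since 8.192 > 5.991, we reject the null hypothesis — the data do not fit the 9:3:4 ratio.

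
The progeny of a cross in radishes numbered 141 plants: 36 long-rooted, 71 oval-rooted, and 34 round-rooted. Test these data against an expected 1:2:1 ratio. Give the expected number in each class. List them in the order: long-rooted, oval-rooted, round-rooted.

Expected counts for N = 141 under a 1:2:1 ratio (total parts = 4):
  long-rooted: 141 × 1/4 = 35.25
  oval-rooted: 141 × 2/4 = 70.5
  round-rooted: 141 × 1/4 = 35.25

35.25, 70.5, 35.25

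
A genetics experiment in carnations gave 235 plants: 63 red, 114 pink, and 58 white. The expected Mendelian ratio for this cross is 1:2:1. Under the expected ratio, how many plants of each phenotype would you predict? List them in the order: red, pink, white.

58.75, 117.5, 58.75

The 1:2:1 ratio has 4 parts, so with N = 235 the expected counts are:
  red: 235 × 1/4 = 58.75
  pink: 235 × 2/4 = 117.5
  white: 235 × 1/4 = 58.75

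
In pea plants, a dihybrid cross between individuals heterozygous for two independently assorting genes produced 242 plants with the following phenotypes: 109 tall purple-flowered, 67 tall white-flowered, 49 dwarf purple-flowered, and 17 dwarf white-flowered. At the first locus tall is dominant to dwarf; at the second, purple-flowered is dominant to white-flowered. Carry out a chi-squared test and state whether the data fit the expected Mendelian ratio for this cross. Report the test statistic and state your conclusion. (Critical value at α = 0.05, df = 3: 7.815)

A dihybrid F₂ with independent assortment and complete dominance at both loci gives a 9:3:3:1 phenotypic ratio.
Expected counts for N = 242 under a 9:3:3:1 ratio (total parts = 16):
  tall purple-flowered: 242 × 9/16 = 136.125
  tall white-flowered: 242 × 3/16 = 45.375
  dwarf purple-flowered: 242 × 3/16 = 45.375
  dwarf white-flowered: 242 × 1/16 = 15.125
χ² = Σ (O − E)² / E
  tall purple-flowered: (109 − 136.125)² / 136.125 = 5.4051
  tall white-flowered: (67 − 45.375)² / 45.375 = 10.3061
  dwarf purple-flowered: (49 − 45.375)² / 45.375 = 0.2896
  dwarf white-flowered: (17 − 15.125)² / 15.125 = 0.2324
χ² = 5.4051 + 10.3061 + 0.2896 + 0.2324 = 16.2332 ≈ 16.233
Degrees of freedom = 4 − 1 = 3; critical value at α = 0.05 is 7.815.
Since 16.233 > 7.815, we reject the null hypothesis — the data do not fit the 9:3:3:1 ratio.

16.233; not consistent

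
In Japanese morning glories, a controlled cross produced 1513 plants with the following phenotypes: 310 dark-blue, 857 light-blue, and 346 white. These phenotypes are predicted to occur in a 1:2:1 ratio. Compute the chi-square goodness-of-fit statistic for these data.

Under the 1:2:1 hypothesis (Σ ratio = 4, N = 1513):
  dark-blue: 1513 × 1/4 = 378.25
  light-blue: 1513 × 2/4 = 756.5
  white: 1513 × 1/4 = 378.25
χ² = Σ (O − E)² / E
  dark-blue: (310 − 378.25)² / 378.25 = 12.3148
  light-blue: (857 − 756.5)² / 756.5 = 13.3513
  white: (346 − 378.25)² / 378.25 = 2.7497
χ² = 12.3148 + 13.3513 + 2.7497 = 28.4158 ≈ 28.416

28.416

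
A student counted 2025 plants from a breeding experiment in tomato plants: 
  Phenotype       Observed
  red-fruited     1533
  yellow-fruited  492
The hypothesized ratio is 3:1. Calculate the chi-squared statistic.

The 3:1 ratio has 4 parts, so with N = 2025 the expected counts are:
  red-fruited: 2025 × 3/4 = 1518.75
  yellow-fruited: 2025 × 1/4 = 506.25
χ² = Σ (O − E)² / E
  red-fruited: (1533 − 1518.75)² / 1518.75 = 0.1337
  yellow-fruited: (492 − 506.25)² / 506.25 = 0.4011
χ² = 0.1337 + 0.4011 = 0.5348 ≈ 0.535

0.535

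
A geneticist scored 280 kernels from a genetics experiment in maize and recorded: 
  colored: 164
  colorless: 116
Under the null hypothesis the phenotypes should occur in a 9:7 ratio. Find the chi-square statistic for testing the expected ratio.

0.613

The 9:7 ratio has 16 parts, so with N = 280 the expected counts are:
  colored: 280 × 9/16 = 157.5
  colorless: 280 × 7/16 = 122.5
χ² = Σ (O − E)² / E
  colored: (164 − 157.5)² / 157.5 = 0.2683
  colorless: (116 − 122.5)² / 122.5 = 0.3449
χ² = 0.2683 + 0.3449 = 0.6132 ≈ 0.613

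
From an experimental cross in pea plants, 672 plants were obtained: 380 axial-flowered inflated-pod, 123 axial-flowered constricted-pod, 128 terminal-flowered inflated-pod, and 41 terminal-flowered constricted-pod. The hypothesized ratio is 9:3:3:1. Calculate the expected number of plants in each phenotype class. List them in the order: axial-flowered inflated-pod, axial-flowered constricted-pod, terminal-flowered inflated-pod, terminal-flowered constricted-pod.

The 9:3:3:1 ratio has 16 parts, so with N = 672 the expected counts are:
  axial-flowered inflated-pod: 672 × 9/16 = 378
  axial-flowered constricted-pod: 672 × 3/16 = 126
  terminal-flowered inflated-pod: 672 × 3/16 = 126
  terminal-flowered constricted-pod: 672 × 1/16 = 42

378, 126, 126, 42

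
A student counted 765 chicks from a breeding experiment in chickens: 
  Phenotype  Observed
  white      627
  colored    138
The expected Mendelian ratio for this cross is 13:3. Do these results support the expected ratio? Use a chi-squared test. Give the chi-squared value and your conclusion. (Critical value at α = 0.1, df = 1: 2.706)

0.254; consistent

Expected counts for N = 765 under a 13:3 ratio (total parts = 16):
  white: 765 × 13/16 = 621.5625
  colored: 765 × 3/16 = 143.4375
χ² = Σ (O − E)² / E
  white: (627 − 621.5625)² / 621.5625 = 0.0476
  colored: (138 − 143.4375)² / 143.4375 = 0.2061
χ² = 0.0476 + 0.2061 = 0.2537 ≈ 0.254
Degrees of freedom = 2 − 1 = 1; critical value at α = 0.1 is 2.706.
Since 0.254 < 2.706, we fail to reject the null hypothesis — the data are consistent with the 13:3 ratio.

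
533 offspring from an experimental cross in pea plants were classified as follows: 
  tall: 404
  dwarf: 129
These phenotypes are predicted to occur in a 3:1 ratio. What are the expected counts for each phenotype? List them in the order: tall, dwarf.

399.75, 133.25

Under the 3:1 hypothesis (Σ ratio = 4, N = 533):
  tall: 533 × 3/4 = 399.75
  dwarf: 533 × 1/4 = 133.25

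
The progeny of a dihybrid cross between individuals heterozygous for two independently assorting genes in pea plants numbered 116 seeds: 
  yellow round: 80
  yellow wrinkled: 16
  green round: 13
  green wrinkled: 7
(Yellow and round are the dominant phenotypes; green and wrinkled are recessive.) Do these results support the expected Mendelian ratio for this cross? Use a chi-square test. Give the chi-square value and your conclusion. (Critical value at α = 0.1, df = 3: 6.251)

A dihybrid F₂ with independent assortment and complete dominance at both loci gives a 9:3:3:1 phenotypic ratio.
Expected counts for N = 116 under a 9:3:3:1 ratio (total parts = 16):
  yellow round: 116 × 9/16 = 65.25
  yellow wrinkled: 116 × 3/16 = 21.75
  green round: 116 × 3/16 = 21.75
  green wrinkled: 116 × 1/16 = 7.25
χ² = Σ (O − E)² / E
  yellow round: (80 − 65.25)² / 65.25 = 3.3343
  yellow wrinkled: (16 − 21.75)² / 21.75 = 1.5201
  green round: (13 − 21.75)² / 21.75 = 3.5201
  green wrinkled: (7 − 7.25)² / 7.25 = 0.0086
χ² = 3.3343 + 1.5201 + 3.5201 + 0.0086 = 8.3831 ≈ 8.383
Degrees of freedom = 4 − 1 = 3; critical value at α = 0.1 is 6.251.
Since 8.383 > 6.251, we reject the null hypothesis — the data do not fit the 9:3:3:1 ratio.

8.383; not consistent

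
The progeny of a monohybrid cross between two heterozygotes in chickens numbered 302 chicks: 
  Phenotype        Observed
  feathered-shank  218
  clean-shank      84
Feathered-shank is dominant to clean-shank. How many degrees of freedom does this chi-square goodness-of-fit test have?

For a monohybrid cross between heterozygotes with complete dominance, the expected phenotypic ratio is 3:1.
A goodness-of-fit test with 2 phenotype classes has df = 2 − 1 = 1.

1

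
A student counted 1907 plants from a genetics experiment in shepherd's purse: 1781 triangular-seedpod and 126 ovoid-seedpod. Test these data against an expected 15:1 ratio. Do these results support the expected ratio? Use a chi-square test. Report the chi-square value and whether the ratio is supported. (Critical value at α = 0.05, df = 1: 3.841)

0.415; consistent

Under the 15:1 hypothesis (Σ ratio = 16, N = 1907):
  triangular-seedpod: 1907 × 15/16 = 1787.8125
  ovoid-seedpod: 1907 × 1/16 = 119.1875
χ² = Σ (O − E)² / E
  triangular-seedpod: (1781 − 1787.8125)² / 1787.8125 = 0.0260
  ovoid-seedpod: (126 − 119.1875)² / 119.1875 = 0.3894
χ² = 0.0260 + 0.3894 = 0.4154 ≈ 0.415
Degrees of freedom = 2 − 1 = 1; critical value at α = 0.05 is 3.841.
Since 0.415 < 3.841, we fail to reject the null hypothesis — the data are consistent with the 15:1 ratio.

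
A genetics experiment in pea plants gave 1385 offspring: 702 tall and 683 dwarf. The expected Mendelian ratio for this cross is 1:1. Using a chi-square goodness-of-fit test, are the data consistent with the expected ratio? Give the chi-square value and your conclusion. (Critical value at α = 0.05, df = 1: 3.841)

0.261; consistent

Under the 1:1 hypothesis (Σ ratio = 2, N = 1385):
  tall: 1385 × 1/2 = 692.5
  dwarf: 1385 × 1/2 = 692.5
χ² = Σ (O − E)² / E
  tall: (702 − 692.5)² / 692.5 = 0.1303
  dwarf: (683 − 692.5)² / 692.5 = 0.1303
χ² = 0.1303 + 0.1303 = 0.2606 ≈ 0.261
Degrees of freedom = 2 − 1 = 1; critical value at α = 0.05 is 3.841.
Since 0.261 < 3.841, we fail to reject the null hypothesis — the data are consistent with the 1:1 ratio.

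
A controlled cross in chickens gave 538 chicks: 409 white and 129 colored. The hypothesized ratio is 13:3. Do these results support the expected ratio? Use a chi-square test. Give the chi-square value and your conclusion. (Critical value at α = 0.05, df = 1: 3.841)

The 13:3 ratio has 16 parts, so with N = 538 the expected counts are:
  white: 538 × 13/16 = 437.125
  colored: 538 × 3/16 = 100.875
χ² = Σ (O − E)² / E
  white: (409 − 437.125)² / 437.125 = 1.8096
  colored: (129 − 100.875)² / 100.875 = 7.8415
χ² = 1.8096 + 7.8415 = 9.6511 ≈ 9.651
Degrees of freedom = 2 − 1 = 1; critical value at α = 0.05 is 3.841.
Since 9.651 > 3.841, we reject the null hypothesis — the data do not fit the 13:3 ratio.

9.651; not consistent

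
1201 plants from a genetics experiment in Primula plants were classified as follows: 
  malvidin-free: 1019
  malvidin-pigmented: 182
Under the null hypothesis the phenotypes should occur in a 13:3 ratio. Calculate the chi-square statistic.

10.194

The 13:3 ratio has 16 parts, so with N = 1201 the expected counts are:
  malvidin-free: 1201 × 13/16 = 975.8125
  malvidin-pigmented: 1201 × 3/16 = 225.1875
χ² = Σ (O − E)² / E
  malvidin-free: (1019 − 975.8125)² / 975.8125 = 1.9114
  malvidin-pigmented: (182 − 225.1875)² / 225.1875 = 8.2827
χ² = 1.9114 + 8.2827 = 10.1941 ≈ 10.194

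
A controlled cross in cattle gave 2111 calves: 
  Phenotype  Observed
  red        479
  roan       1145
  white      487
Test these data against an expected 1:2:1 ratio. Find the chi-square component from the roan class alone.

7.589

Under the 1:2:1 hypothesis (Σ ratio = 4, N = 2111):
  red: 2111 × 1/4 = 527.75
  roan: 2111 × 2/4 = 1055.5
  white: 2111 × 1/4 = 527.75
Contribution of roan: (1145 − 1055.5)² / 1055.5 = 7.5891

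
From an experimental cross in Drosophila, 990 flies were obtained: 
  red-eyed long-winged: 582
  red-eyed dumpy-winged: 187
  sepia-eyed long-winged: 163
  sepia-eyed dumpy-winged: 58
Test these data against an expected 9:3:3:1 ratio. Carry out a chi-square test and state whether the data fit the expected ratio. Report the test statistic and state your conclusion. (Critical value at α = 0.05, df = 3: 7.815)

4.144; consistent

Under the 9:3:3:1 hypothesis (Σ ratio = 16, N = 990):
  red-eyed long-winged: 990 × 9/16 = 556.875
  red-eyed dumpy-winged: 990 × 3/16 = 185.625
  sepia-eyed long-winged: 990 × 3/16 = 185.625
  sepia-eyed dumpy-winged: 990 × 1/16 = 61.875
χ² = Σ (O − E)² / E
  red-eyed long-winged: (582 − 556.875)² / 556.875 = 1.1336
  red-eyed dumpy-winged: (187 − 185.625)² / 185.625 = 0.0102
  sepia-eyed long-winged: (163 − 185.625)² / 185.625 = 2.7577
  sepia-eyed dumpy-winged: (58 − 61.875)² / 61.875 = 0.2427
χ² = 1.1336 + 0.0102 + 2.7577 + 0.2427 = 4.1442 ≈ 4.144
Degrees of freedom = 4 − 1 = 3; critical value at α = 0.05 is 7.815.
Since 4.144 < 7.815, we fail to reject the null hypothesis — the data are consistent with the 9:3:3:1 ratio.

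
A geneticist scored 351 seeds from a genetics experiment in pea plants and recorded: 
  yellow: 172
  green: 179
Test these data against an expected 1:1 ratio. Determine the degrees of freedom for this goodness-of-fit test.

1

A goodness-of-fit test with 2 phenotype classes has df = 2 − 1 = 1.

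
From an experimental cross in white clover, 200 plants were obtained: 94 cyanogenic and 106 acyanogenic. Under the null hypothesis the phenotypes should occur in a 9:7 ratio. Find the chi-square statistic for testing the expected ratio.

Total ratio parts = 16. Expected numbers out of 200:
  cyanogenic: 200 × 9/16 = 112.5
  acyanogenic: 200 × 7/16 = 87.5
χ² = Σ (O − E)² / E
  cyanogenic: (94 − 112.5)² / 112.5 = 3.0422
  acyanogenic: (106 − 87.5)² / 87.5 = 3.9114
χ² = 3.0422 + 3.9114 = 6.9536 ≈ 6.954

6.954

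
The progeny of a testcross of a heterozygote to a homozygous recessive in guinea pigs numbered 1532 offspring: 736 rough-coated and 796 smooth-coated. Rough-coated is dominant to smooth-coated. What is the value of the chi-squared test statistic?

A testcross of a heterozygote (Aa × aa) gives a 1:1 phenotypic ratio.
Expected counts for N = 1532 under a 1:1 ratio (total parts = 2):
  rough-coated: 1532 × 1/2 = 766
  smooth-coated: 1532 × 1/2 = 766
χ² = Σ (O − E)² / E
  rough-coated: (736 − 766)² / 766 = 1.1749
  smooth-coated: (796 − 766)² / 766 = 1.1749
χ² = 1.1749 + 1.1749 = 2.3498 ≈ 2.350

2.350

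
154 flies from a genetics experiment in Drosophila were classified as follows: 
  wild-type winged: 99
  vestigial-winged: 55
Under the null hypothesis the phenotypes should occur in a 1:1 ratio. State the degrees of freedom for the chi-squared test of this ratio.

1

A goodness-of-fit test with 2 phenotype classes has df = 2 − 1 = 1.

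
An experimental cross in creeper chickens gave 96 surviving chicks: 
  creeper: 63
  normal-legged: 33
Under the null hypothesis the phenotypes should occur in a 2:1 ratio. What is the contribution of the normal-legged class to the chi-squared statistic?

The 2:1 ratio has 3 parts, so with N = 96 the expected counts are:
  creeper: 96 × 2/3 = 64
  normal-legged: 96 × 1/3 = 32
Contribution of normal-legged: (33 − 32)² / 32 = 0.0312

0.031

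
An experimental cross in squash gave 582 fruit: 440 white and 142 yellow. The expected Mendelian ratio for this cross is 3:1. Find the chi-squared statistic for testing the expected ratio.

Total ratio parts = 4. Expected numbers out of 582:
  white: 582 × 3/4 = 436.5
  yellow: 582 × 1/4 = 145.5
χ² = Σ (O − E)² / E
  white: (440 − 436.5)² / 436.5 = 0.0281
  yellow: (142 − 145.5)² / 145.5 = 0.0842
χ² = 0.0281 + 0.0842 = 0.1123 ≈ 0.112

0.112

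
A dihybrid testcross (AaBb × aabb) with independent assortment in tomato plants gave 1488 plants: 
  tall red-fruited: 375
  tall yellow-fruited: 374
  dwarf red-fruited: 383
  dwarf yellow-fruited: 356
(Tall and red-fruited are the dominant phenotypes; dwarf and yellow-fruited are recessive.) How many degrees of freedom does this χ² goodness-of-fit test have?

3

A dihybrid testcross with independent assortment gives a 1:1:1:1 ratio.
A goodness-of-fit test with 4 phenotype classes has df = 4 − 1 = 3.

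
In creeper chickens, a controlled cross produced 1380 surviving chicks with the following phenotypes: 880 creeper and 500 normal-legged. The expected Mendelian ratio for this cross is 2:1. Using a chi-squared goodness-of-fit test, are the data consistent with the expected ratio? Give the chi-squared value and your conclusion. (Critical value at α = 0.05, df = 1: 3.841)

Total ratio parts = 3. Expected numbers out of 1380:
  creeper: 1380 × 2/3 = 920
  normal-legged: 1380 × 1/3 = 460
χ² = Σ (O − E)² / E
  creeper: (880 − 920)² / 920 = 1.7391
  normal-legged: (500 − 460)² / 460 = 3.4783
χ² = 1.7391 + 3.4783 = 5.2174 ≈ 5.217
Degrees of freedom = 2 − 1 = 1; critical value at α = 0.05 is 3.841.
Since 5.217 > 3.841, we reject the null hypothesis — the data do not fit the 2:1 ratio.

5.217; not consistent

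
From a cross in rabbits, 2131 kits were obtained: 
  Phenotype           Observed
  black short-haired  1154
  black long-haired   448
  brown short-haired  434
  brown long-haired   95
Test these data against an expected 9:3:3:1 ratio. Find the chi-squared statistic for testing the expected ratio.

The 9:3:3:1 ratio has 16 parts, so with N = 2131 the expected counts are:
  black short-haired: 2131 × 9/16 = 1198.6875
  black long-haired: 2131 × 3/16 = 399.5625
  brown short-haired: 2131 × 3/16 = 399.5625
  brown long-haired: 2131 × 1/16 = 133.1875
χ² = Σ (O − E)² / E
  black short-haired: (1154 − 1198.6875)² / 1198.6875 = 1.6660
  black long-haired: (448 − 399.5625)² / 399.5625 = 5.8719
  brown short-haired: (434 − 399.5625)² / 399.5625 = 2.9681
  brown long-haired: (95 − 133.1875)² / 133.1875 = 10.9491
χ² = 1.6660 + 5.8719 + 2.9681 + 10.9491 = 21.4551 ≈ 21.455

21.455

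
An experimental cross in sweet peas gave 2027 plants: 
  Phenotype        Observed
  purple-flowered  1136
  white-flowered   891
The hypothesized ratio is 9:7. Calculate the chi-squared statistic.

Total ratio parts = 16. Expected numbers out of 2027:
  purple-flowered: 2027 × 9/16 = 1140.1875
  white-flowered: 2027 × 7/16 = 886.8125
χ² = Σ (O − E)² / E
  purple-flowered: (1136 − 1140.1875)² / 1140.1875 = 0.0154
  white-flowered: (891 − 886.8125)² / 886.8125 = 0.0198
χ² = 0.0154 + 0.0198 = 0.0352 ≈ 0.035

0.035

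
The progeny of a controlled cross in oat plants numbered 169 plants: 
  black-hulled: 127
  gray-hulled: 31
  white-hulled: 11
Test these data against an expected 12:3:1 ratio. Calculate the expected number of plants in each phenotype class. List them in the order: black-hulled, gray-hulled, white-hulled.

126.75, 31.6875, 10.5625

Total ratio parts = 16. Expected numbers out of 169:
  black-hulled: 169 × 12/16 = 126.75
  gray-hulled: 169 × 3/16 = 31.6875
  white-hulled: 169 × 1/16 = 10.5625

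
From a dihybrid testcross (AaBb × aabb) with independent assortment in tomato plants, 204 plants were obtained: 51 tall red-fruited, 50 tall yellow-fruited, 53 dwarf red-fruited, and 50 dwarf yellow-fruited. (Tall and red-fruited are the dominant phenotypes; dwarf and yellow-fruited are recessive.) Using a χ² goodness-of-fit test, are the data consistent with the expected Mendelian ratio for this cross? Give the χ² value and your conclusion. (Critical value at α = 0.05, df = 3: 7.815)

A dihybrid testcross with independent assortment gives a 1:1:1:1 ratio.
Under the 1:1:1:1 hypothesis (Σ ratio = 4, N = 204):
  tall red-fruited: 204 × 1/4 = 51
  tall yellow-fruited: 204 × 1/4 = 51
  dwarf red-fruited: 204 × 1/4 = 51
  dwarf yellow-fruited: 204 × 1/4 = 51
χ² = Σ (O − E)² / E
  tall red-fruited: (51 − 51)² / 51 = 0.0000
  tall yellow-fruited: (50 − 51)² / 51 = 0.0196
  dwarf red-fruited: (53 − 51)² / 51 = 0.0784
  dwarf yellow-fruited: (50 − 51)² / 51 = 0.0196
χ² = 0.0000 + 0.0196 + 0.0784 + 0.0196 = 0.1176 ≈ 0.118
Degrees of freedom = 4 − 1 = 3; critical value at α = 0.05 is 7.815.
Since 0.118 < 7.815, we fail to reject the null hypothesis — the data are consistent with the 1:1:1:1 ratio.

0.118; consistent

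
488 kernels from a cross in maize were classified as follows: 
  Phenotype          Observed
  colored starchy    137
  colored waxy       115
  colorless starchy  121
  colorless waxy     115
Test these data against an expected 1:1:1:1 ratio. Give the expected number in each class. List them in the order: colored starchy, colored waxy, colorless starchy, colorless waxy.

122, 122, 122, 122

Under the 1:1:1:1 hypothesis (Σ ratio = 4, N = 488):
  colored starchy: 488 × 1/4 = 122
  colored waxy: 488 × 1/4 = 122
  colorless starchy: 488 × 1/4 = 122
  colorless waxy: 488 × 1/4 = 122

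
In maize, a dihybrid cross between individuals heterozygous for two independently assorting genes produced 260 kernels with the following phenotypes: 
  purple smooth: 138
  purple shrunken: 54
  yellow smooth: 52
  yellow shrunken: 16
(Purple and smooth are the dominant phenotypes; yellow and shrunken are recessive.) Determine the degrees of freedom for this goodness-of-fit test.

A dihybrid F₂ with independent assortment and complete dominance at both loci gives a 9:3:3:1 phenotypic ratio.
A goodness-of-fit test with 4 phenotype classes has df = 4 − 1 = 3.

3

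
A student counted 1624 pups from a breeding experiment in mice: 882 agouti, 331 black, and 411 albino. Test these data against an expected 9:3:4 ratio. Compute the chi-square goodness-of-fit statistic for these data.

Total ratio parts = 16. Expected numbers out of 1624:
  agouti: 1624 × 9/16 = 913.5
  black: 1624 × 3/16 = 304.5
  albino: 1624 × 4/16 = 406
χ² = Σ (O − E)² / E
  agouti: (882 − 913.5)² / 913.5 = 1.0862
  black: (331 − 304.5)² / 304.5 = 2.3062
  albino: (411 − 406)² / 406 = 0.0616
χ² = 1.0862 + 2.3062 + 0.0616 = 3.454

3.454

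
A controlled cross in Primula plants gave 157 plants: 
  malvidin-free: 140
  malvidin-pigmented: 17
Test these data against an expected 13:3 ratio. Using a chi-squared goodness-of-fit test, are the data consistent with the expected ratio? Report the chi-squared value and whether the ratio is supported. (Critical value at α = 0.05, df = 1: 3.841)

6.468; not consistent

Total ratio parts = 16. Expected numbers out of 157:
  malvidin-free: 157 × 13/16 = 127.5625
  malvidin-pigmented: 157 × 3/16 = 29.4375
χ² = Σ (O − E)² / E
  malvidin-free: (140 − 127.5625)² / 127.5625 = 1.2127
  malvidin-pigmented: (17 − 29.4375)² / 29.4375 = 5.2549
χ² = 1.2127 + 5.2549 = 6.4676 ≈ 6.468
Degrees of freedom = 2 − 1 = 1; critical value at α = 0.05 is 3.841.
Since 6.468 > 3.841, we reject the null hypothesis — the data do not fit the 13:3 ratio.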